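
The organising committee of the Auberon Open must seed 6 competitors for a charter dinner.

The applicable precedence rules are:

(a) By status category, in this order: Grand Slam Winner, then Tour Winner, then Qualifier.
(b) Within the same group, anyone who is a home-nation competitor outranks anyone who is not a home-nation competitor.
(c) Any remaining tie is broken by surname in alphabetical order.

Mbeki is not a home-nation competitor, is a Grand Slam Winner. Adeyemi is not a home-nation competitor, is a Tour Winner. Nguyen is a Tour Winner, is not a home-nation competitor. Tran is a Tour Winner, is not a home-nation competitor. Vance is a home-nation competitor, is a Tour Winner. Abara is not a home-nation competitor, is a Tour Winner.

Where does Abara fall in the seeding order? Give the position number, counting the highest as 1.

By status category: Mbeki (Grand Slam Winner); then Vance, Abara, Adeyemi, Nguyen and Tran (Tour Winner).
Among Vance, Abara, Adeyemi, Nguyen and Tran, a home-nation competitor before not a home-nation competitor: Vance (a home-nation competitor) before Abara, Adeyemi, Nguyen and Tran (not a home-nation competitor).
Among Abara, Adeyemi, Nguyen and Tran, alphabetically by surname: Abara before Adeyemi before Nguyen before Tran.
Order: Mbeki, Vance, Abara, Adeyemi, Nguyen, Tran. So position 3.

3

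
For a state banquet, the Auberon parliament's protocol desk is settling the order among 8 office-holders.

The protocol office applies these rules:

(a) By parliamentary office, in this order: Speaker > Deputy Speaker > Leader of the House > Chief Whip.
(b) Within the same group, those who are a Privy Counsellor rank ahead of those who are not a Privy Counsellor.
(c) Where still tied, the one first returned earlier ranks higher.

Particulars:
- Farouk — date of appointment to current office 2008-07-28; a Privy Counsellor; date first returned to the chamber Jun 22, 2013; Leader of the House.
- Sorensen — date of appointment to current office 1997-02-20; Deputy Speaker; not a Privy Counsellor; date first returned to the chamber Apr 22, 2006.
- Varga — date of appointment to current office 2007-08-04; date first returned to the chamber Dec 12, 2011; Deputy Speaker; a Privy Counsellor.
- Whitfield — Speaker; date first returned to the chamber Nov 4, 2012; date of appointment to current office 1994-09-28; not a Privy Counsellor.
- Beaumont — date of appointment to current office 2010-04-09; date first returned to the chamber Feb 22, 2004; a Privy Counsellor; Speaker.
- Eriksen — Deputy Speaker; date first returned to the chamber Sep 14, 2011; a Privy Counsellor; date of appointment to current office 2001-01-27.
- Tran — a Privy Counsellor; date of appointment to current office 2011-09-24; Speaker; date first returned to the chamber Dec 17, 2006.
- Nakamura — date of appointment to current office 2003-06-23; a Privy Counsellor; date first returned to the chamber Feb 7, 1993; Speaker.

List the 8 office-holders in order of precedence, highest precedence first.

By parliamentary office: Nakamura, Beaumont, Tran and Whitfield (Speaker); then Eriksen, Varga and Sorensen (Deputy Speaker); then Farouk (Leader of the House).
Among Nakamura, Beaumont, Tran and Whitfield, a Privy Counsellor before not a Privy Counsellor: Nakamura, Beaumont and Tran (a Privy Counsellor) before Whitfield (not a Privy Counsellor).
Among Nakamura, Beaumont and Tran, by date first returned to the chamber (earlier first): Nakamura (Feb 7, 1993) before Beaumont (Feb 22, 2004) before Tran (Dec 17, 2006).
Among Eriksen, Varga and Sorensen, a Privy Counsellor before not a Privy Counsellor: Eriksen and Varga (a Privy Counsellor) before Sorensen (not a Privy Counsellor).
Among Eriksen and Varga, by date first returned to the chamber (earlier first): Eriksen (Sep 14, 2011) before Varga (Dec 12, 2011).
Full order: Nakamura, Beaumont, Tran, Whitfield, Eriksen, Varga, Sorensen, Farouk.

Nakamura, Beaumont, Tran, Whitfield, Eriksen, Varga, Sorensen, Farouk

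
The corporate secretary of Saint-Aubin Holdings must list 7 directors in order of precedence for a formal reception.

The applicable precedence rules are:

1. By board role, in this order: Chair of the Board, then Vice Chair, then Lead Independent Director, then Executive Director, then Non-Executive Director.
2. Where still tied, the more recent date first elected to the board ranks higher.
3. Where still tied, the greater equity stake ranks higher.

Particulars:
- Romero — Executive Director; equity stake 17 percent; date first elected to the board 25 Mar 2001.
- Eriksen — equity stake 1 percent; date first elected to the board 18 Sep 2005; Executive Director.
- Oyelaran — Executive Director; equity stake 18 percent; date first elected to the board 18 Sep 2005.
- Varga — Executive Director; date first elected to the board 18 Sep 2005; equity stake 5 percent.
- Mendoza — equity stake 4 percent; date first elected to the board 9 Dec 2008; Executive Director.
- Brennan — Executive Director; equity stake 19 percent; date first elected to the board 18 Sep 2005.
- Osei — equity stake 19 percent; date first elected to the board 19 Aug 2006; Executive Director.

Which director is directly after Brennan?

By board role: Mendoza, Osei, Brennan, Oyelaran, Varga, Eriksen and Romero (Executive Director).
Among Mendoza, Osei, Brennan, Oyelaran, Varga, Eriksen and Romero, by date first elected to the board (later first): Mendoza (9 Dec 2008) before Osei (19 Aug 2006) before Brennan, Oyelaran, Varga and Eriksen (18 Sep 2005) before Romero (25 Mar 2001).
Among Brennan, Oyelaran, Varga and Eriksen, by equity stake (higher first): Brennan (19 percent) before Oyelaran (18 percent) before Varga (5 percent) before Eriksen (1 percent).
Order: Mendoza, Osei, Brennan, Oyelaran, Varga, Eriksen, Romero.

Oyelaran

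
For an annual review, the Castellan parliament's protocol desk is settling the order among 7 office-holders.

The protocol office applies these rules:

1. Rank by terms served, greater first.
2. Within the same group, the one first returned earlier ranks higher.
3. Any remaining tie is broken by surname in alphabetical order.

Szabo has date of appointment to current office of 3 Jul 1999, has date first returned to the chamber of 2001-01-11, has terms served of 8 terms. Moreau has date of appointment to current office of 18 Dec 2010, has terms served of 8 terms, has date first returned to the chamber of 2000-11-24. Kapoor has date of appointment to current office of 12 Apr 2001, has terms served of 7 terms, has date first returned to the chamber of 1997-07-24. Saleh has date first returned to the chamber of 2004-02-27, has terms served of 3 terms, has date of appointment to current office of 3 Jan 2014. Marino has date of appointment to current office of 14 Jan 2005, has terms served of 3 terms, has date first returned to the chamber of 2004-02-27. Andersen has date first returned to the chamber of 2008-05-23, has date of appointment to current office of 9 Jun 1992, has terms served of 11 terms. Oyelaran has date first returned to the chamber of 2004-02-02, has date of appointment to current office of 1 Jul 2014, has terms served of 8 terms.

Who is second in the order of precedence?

By terms served (higher first): Andersen (11 terms); then Moreau, Szabo and Oyelaran (each 8 terms); then Kapoor (7 terms); then Marino and Saleh (both 3 terms).
Among Moreau, Szabo and Oyelaran, by date first returned to the chamber (earlier first): Moreau (2000-11-24) before Szabo (2001-01-11) before Oyelaran (2004-02-02).
Marino and Saleh both have date first returned to the chamber 2004-02-27, so the next rule applies.
Among Marino and Saleh, alphabetically by surname: Marino before Saleh.
Order: Andersen, Moreau, Szabo, Oyelaran, Kapoor, Marino, Saleh.

Moreau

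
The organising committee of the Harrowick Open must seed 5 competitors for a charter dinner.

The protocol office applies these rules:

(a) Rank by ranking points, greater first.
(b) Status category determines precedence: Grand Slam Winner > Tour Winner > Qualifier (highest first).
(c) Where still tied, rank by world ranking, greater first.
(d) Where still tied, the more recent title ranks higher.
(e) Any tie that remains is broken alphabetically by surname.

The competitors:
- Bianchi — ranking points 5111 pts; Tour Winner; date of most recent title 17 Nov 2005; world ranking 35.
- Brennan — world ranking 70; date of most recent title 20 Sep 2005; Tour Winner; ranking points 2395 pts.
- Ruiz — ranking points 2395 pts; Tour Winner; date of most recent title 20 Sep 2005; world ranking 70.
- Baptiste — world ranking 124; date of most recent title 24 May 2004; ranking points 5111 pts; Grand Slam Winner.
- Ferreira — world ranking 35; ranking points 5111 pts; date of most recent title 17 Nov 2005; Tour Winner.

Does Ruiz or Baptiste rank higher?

By ranking points (higher first): Baptiste, Bianchi and Ferreira (each 5111 pts); then Brennan and Ruiz (both 2395 pts).
Among Baptiste, Bianchi and Ferreira, by status category: Baptiste (Grand Slam Winner) before Bianchi and Ferreira (Tour Winner).
Bianchi and Ferreira both have world ranking 35, so the next rule applies.
Bianchi and Ferreira both have date of most recent title 17 Nov 2005, so the next rule applies.
Among Bianchi and Ferreira, alphabetically by surname: Bianchi before Ferreira.
Brennan and Ruiz are each Tour Winner, so the next rule applies.
Brennan and Ruiz both have world ranking 70, so the next rule applies.
Brennan and Ruiz both have date of most recent title 20 Sep 2005, so the next rule applies.
Among Brennan and Ruiz, alphabetically by surname: Brennan before Ruiz.
So Baptiste takes precedence.

Baptiste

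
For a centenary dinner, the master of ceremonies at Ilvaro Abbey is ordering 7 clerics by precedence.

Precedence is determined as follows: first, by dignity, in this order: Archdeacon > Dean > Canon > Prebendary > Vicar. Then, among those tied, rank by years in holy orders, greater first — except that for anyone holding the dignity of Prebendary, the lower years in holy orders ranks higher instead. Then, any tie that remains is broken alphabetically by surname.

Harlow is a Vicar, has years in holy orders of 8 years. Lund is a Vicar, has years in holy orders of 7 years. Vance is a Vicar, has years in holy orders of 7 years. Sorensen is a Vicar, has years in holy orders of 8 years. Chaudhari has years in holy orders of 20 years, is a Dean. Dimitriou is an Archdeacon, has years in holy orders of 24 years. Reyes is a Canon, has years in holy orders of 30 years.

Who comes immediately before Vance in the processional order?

By dignity: Dimitriou (Archdeacon); then Chaudhari (Dean); then Reyes (Canon); then Harlow, Sorensen, Lund and Vance (Vicar).
Among Harlow, Sorensen, Lund and Vance, by years in holy orders (higher first): Harlow and Sorensen (8 years) before Lund and Vance (7 years).
Among Harlow and Sorensen, alphabetically by surname: Harlow before Sorensen.
Among Lund and Vance, alphabetically by surname: Lund before Vance.
Order: Dimitriou, Chaudhari, Reyes, Harlow, Sorensen, Lund, Vance.

Lund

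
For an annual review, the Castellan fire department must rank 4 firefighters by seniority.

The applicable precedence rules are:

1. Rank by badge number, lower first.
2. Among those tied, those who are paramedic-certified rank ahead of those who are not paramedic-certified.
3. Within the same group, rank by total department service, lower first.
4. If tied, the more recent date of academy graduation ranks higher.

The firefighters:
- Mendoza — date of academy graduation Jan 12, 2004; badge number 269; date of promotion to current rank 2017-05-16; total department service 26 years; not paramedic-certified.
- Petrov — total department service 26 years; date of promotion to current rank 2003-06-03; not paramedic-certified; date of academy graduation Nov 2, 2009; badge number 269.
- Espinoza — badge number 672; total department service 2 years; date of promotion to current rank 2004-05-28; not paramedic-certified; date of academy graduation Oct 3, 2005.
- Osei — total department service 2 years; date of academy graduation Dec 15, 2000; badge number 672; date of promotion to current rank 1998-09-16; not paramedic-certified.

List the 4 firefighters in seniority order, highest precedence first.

Petrov, Mendoza, Espinoza, Osei

By badge number (lower first): Petrov and Mendoza (both 269); then Espinoza and Osei (both 672).
Petrov and Mendoza are each not paramedic-certified, so the next rule applies.
Petrov and Mendoza both have total department service 26 years, so the next rule applies.
Among Petrov and Mendoza, by date of academy graduation (later first): Petrov (Nov 2, 2009) before Mendoza (Jan 12, 2004).
Espinoza and Osei are each not paramedic-certified, so the next rule applies.
Espinoza and Osei both have total department service 2 years, so the next rule applies.
Among Espinoza and Osei, by date of academy graduation (later first): Espinoza (Oct 3, 2005) before Osei (Dec 15, 2000).
Full order: Petrov, Mendoza, Espinoza, Osei.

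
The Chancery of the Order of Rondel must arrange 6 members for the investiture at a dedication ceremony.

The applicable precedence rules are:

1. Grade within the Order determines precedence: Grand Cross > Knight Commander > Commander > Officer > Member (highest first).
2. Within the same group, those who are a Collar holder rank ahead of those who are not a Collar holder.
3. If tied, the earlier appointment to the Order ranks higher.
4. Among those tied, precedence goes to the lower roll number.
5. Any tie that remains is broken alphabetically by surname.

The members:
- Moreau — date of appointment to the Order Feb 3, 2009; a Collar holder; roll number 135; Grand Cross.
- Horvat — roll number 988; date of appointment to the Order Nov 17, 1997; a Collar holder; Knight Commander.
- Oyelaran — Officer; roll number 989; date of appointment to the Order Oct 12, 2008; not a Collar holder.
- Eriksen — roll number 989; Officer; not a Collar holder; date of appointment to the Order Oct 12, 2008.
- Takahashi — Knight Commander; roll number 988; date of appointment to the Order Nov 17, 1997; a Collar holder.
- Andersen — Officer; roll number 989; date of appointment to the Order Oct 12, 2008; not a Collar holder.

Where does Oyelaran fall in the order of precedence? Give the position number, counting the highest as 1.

6

By grade within the Order: Moreau (Grand Cross); then Horvat and Takahashi (Knight Commander); then Andersen, Eriksen and Oyelaran (Officer).
Horvat and Takahashi are each a Collar holder, so the next rule applies.
Horvat and Takahashi both have date of appointment to the Order Nov 17, 1997, so the next rule applies.
Horvat and Takahashi both have roll number 988, so the next rule applies.
Among Horvat and Takahashi, alphabetically by surname: Horvat before Takahashi.
Andersen, Eriksen and Oyelaran are each not a Collar holder, so the next rule applies.
Andersen, Eriksen and Oyelaran all have date of appointment to the Order Oct 12, 2008, so the next rule applies.
Andersen, Eriksen and Oyelaran all have roll number 989, so the next rule applies.
Among Andersen, Eriksen and Oyelaran, alphabetically by surname: Andersen before Eriksen before Oyelaran.
Order: Moreau, Horvat, Takahashi, Andersen, Eriksen, Oyelaran. So position 6.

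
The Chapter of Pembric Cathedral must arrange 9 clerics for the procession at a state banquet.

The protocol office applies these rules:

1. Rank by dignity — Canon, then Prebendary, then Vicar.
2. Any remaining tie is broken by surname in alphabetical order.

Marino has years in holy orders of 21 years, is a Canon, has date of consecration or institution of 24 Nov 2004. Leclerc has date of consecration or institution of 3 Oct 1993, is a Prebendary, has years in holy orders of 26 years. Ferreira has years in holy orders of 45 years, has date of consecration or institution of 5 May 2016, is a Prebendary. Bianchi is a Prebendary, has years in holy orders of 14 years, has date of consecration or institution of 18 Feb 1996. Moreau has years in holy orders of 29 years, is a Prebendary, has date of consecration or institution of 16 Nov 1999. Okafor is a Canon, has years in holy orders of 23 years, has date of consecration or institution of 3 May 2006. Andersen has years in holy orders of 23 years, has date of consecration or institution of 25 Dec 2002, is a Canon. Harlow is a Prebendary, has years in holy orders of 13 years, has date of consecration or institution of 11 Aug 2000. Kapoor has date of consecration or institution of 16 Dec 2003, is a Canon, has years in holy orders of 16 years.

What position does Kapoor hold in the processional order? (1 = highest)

2

By dignity: Andersen, Kapoor, Marino and Okafor (Canon); then Bianchi, Ferreira, Harlow, Leclerc and Moreau (Prebendary).
Among Andersen, Kapoor, Marino and Okafor, alphabetically by surname: Andersen before Kapoor before Marino before Okafor.
Among Bianchi, Ferreira, Harlow, Leclerc and Moreau, alphabetically by surname: Bianchi before Ferreira before Harlow before Leclerc before Moreau.
Order: Andersen, Kapoor, Marino, Okafor, Bianchi, Ferreira, Harlow, Leclerc, Moreau. So position 2.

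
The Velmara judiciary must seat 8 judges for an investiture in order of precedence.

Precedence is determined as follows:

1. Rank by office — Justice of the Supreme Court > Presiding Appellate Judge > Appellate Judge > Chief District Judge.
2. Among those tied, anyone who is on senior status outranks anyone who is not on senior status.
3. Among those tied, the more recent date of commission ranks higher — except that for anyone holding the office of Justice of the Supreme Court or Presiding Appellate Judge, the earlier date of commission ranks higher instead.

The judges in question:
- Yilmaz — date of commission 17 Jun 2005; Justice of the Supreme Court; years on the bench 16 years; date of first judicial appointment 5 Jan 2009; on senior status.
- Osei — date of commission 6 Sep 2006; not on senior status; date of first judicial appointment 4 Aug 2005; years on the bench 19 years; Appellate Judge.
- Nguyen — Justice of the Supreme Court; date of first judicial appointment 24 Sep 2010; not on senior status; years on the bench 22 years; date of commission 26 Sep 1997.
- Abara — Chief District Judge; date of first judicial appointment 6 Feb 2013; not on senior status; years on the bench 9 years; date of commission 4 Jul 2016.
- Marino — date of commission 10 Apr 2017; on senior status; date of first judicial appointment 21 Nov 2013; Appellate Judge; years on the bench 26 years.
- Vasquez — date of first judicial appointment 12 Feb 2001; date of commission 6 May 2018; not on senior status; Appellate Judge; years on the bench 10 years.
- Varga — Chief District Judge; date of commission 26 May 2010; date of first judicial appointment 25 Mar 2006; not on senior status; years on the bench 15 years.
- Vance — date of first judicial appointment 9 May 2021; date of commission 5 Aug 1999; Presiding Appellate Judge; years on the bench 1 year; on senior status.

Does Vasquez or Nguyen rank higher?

Nguyen

By office: Yilmaz and Nguyen (Justice of the Supreme Court); then Vance (Presiding Appellate Judge); then Marino, Vasquez and Osei (Appellate Judge); then Abara and Varga (Chief District Judge).
Among Yilmaz and Nguyen, on senior status before not on senior status: Yilmaz (on senior status) before Nguyen (not on senior status).
Among Marino, Vasquez and Osei, on senior status before not on senior status: Marino (on senior status) before Vasquez and Osei (not on senior status).
Among Vasquez and Osei, by date of commission (later first): Vasquez (6 May 2018) before Osei (6 Sep 2006).
Abara and Varga are each not on senior status, so the next rule applies.
Among Abara and Varga, by date of commission (later first): Abara (4 Jul 2016) before Varga (26 May 2010).
So Nguyen takes precedence.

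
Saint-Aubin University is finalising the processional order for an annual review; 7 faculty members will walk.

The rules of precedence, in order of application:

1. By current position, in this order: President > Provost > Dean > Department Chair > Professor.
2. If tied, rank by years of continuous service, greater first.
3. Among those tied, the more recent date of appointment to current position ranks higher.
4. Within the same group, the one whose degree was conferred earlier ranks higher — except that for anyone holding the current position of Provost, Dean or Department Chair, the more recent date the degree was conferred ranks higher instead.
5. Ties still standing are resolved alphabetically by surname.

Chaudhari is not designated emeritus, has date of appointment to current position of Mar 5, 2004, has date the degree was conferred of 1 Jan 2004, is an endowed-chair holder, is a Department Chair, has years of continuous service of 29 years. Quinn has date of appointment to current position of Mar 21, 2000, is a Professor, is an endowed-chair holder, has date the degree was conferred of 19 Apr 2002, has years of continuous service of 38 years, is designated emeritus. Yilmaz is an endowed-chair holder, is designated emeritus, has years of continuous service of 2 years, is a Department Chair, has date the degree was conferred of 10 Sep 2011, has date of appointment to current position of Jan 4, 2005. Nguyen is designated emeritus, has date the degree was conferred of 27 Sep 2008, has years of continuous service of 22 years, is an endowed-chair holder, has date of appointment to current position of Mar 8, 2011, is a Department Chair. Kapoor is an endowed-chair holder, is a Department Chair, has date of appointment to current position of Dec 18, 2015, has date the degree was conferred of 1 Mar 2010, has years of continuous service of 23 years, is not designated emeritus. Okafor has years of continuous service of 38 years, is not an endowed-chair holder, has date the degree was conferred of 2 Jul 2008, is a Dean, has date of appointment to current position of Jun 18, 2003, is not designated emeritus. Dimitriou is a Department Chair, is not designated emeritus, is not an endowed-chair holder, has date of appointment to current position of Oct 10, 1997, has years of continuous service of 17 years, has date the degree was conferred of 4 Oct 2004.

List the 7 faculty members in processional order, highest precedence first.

Okafor, Chaudhari, Kapoor, Nguyen, Dimitriou, Yilmaz, Quinn

By current position: Okafor (Dean); then Chaudhari, Kapoor, Nguyen, Dimitriou and Yilmaz (Department Chair); then Quinn (Professor).
Among Chaudhari, Kapoor, Nguyen, Dimitriou and Yilmaz, by years of continuous service (higher first): Chaudhari (29 years) before Kapoor (23 years) before Nguyen (22 years) before Dimitriou (17 years) before Yilmaz (2 years).
Full order: Okafor, Chaudhari, Kapoor, Nguyen, Dimitriou, Yilmaz, Quinn.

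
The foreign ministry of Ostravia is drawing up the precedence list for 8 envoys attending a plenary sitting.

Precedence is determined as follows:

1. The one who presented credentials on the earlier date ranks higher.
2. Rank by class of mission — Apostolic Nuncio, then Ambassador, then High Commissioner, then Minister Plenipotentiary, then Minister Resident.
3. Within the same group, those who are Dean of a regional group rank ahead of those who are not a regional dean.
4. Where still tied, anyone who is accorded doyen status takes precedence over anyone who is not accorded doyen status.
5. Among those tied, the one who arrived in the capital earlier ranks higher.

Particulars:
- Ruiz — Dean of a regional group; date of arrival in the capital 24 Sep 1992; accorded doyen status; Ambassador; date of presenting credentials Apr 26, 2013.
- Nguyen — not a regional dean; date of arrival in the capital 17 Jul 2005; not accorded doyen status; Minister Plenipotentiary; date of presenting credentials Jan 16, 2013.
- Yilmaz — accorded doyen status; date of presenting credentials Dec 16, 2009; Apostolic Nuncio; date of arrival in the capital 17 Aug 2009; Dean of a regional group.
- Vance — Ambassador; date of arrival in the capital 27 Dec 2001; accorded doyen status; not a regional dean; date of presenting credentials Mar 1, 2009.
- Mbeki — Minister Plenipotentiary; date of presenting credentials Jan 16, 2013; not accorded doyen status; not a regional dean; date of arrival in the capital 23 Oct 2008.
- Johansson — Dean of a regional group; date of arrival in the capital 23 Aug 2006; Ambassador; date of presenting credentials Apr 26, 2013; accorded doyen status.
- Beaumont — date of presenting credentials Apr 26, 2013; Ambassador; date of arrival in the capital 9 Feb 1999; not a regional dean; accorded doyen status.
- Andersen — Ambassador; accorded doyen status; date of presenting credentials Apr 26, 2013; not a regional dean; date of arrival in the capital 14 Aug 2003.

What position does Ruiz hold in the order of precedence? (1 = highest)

5

By date of presenting credentials (earlier first): Vance (Mar 1, 2009); then Yilmaz (Dec 16, 2009); then Nguyen and Mbeki (both Jan 16, 2013); then Ruiz, Johansson, Beaumont and Andersen (each Apr 26, 2013).
Nguyen and Mbeki are each Minister Plenipotentiary, so the next rule applies.
Nguyen and Mbeki are each not a regional dean, so the next rule applies.
Nguyen and Mbeki are each not accorded doyen status, so the next rule applies.
Among Nguyen and Mbeki, by date of arrival in the capital (earlier first): Nguyen (17 Jul 2005) before Mbeki (23 Oct 2008).
Ruiz, Johansson, Beaumont and Andersen are each Ambassador, so the next rule applies.
Among Ruiz, Johansson, Beaumont and Andersen, Dean of a regional group before not a regional dean: Ruiz and Johansson (Dean of a regional group) before Beaumont and Andersen (not a regional dean).
Ruiz and Johansson are each accorded doyen status, so the next rule applies.
Among Ruiz and Johansson, by date of arrival in the capital (earlier first): Ruiz (24 Sep 1992) before Johansson (23 Aug 2006).
Beaumont and Andersen are each accorded doyen status, so the next rule applies.
Among Beaumont and Andersen, by date of arrival in the capital (earlier first): Beaumont (9 Feb 1999) before Andersen (14 Aug 2003).
Order: Vance, Yilmaz, Nguyen, Mbeki, Ruiz, Johansson, Beaumont, Andersen. So position 5.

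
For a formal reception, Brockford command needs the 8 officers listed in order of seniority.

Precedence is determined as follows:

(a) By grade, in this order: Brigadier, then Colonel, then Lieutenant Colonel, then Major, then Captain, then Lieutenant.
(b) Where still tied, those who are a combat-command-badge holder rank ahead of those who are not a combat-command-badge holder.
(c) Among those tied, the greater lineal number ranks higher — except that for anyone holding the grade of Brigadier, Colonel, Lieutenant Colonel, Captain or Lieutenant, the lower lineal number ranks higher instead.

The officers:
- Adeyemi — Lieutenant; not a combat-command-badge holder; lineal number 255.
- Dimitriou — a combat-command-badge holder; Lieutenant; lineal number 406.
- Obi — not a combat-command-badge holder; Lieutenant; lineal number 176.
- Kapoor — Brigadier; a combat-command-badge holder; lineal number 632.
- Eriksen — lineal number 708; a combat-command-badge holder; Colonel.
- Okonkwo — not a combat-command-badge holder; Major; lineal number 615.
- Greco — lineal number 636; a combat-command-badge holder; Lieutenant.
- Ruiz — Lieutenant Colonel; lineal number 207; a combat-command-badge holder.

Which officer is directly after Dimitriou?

By grade: Kapoor (Brigadier); then Eriksen (Colonel); then Ruiz (Lieutenant Colonel); then Okonkwo (Major); then Dimitriou, Greco, Obi and Adeyemi (Lieutenant).
Among Dimitriou, Greco, Obi and Adeyemi, a combat-command-badge holder before not a combat-command-badge holder: Dimitriou and Greco (a combat-command-badge holder) before Obi and Adeyemi (not a combat-command-badge holder).
Among Dimitriou and Greco, by lineal number (lower first) (reversed rule for this group): Dimitriou (406) before Greco (636).
Among Obi and Adeyemi, by lineal number (lower first) (reversed rule for this group): Obi (176) before Adeyemi (255).
Order: Kapoor, Eriksen, Ruiz, Okonkwo, Dimitriou, Greco, Obi, Adeyemi.

Greco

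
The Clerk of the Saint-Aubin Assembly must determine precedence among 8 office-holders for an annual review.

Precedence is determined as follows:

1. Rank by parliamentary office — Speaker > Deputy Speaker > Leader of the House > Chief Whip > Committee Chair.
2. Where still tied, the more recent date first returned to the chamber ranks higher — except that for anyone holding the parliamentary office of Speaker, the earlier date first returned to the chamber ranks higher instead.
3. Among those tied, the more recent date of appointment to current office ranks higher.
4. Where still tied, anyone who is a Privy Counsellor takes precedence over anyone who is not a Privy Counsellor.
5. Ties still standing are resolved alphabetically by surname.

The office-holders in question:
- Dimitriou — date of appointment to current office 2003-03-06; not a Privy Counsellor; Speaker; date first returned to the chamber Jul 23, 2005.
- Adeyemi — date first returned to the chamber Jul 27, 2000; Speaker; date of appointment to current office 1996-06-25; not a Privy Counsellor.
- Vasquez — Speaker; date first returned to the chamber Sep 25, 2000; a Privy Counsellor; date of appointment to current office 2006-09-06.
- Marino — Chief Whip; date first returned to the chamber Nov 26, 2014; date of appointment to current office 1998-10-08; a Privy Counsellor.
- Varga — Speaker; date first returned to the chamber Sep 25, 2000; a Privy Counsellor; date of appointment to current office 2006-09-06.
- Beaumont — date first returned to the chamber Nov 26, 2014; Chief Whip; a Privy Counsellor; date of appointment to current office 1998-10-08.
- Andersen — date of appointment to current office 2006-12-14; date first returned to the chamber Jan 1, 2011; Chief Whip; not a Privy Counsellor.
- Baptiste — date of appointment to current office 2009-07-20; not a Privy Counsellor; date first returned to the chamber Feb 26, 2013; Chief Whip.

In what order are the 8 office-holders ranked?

Adeyemi, Varga, Vasquez, Dimitriou, Beaumont, Marino, Baptiste, Andersen

By parliamentary office: Adeyemi, Varga, Vasquez and Dimitriou (Speaker); then Beaumont, Marino, Baptiste and Andersen (Chief Whip).
Among Adeyemi, Varga, Vasquez and Dimitriou, by date first returned to the chamber (earlier first) (reversed rule for this group): Adeyemi (Jul 27, 2000) before Varga and Vasquez (Sep 25, 2000) before Dimitriou (Jul 23, 2005).
Varga and Vasquez both have date of appointment to current office 2006-09-06, so the next rule applies.
Varga and Vasquez are each a Privy Counsellor, so the next rule applies.
Among Varga and Vasquez, alphabetically by surname: Varga before Vasquez.
Among Beaumont, Marino, Baptiste and Andersen, by date first returned to the chamber (later first): Beaumont and Marino (Nov 26, 2014) before Baptiste (Feb 26, 2013) before Andersen (Jan 1, 2011).
Beaumont and Marino both have date of appointment to current office 1998-10-08, so the next rule applies.
Beaumont and Marino are each a Privy Counsellor, so the next rule applies.
Among Beaumont and Marino, alphabetically by surname: Beaumont before Marino.
Full order: Adeyemi, Varga, Vasquez, Dimitriou, Beaumont, Marino, Baptiste, Andersen.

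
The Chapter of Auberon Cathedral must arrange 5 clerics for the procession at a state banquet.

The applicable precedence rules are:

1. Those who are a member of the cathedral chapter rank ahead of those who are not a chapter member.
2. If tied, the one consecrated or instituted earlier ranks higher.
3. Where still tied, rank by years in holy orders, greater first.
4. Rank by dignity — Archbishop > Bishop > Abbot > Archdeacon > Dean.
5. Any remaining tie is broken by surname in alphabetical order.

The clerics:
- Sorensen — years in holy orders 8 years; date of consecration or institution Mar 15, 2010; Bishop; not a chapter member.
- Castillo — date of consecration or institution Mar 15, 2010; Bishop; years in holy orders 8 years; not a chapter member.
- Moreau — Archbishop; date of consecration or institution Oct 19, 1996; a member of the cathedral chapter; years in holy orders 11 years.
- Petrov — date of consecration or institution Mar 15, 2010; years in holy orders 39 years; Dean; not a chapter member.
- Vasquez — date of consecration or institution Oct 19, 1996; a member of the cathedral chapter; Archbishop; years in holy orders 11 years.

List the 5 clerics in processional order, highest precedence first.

By the first rule: Moreau and Vasquez (both a member of the cathedral chapter); then Petrov, Castillo and Sorensen (each not a chapter member).
Moreau and Vasquez both have date of consecration or institution Oct 19, 1996, so the next rule applies.
Moreau and Vasquez both have years in holy orders 11 years, so the next rule applies.
Moreau and Vasquez are each Archbishop, so the next rule applies.
Among Moreau and Vasquez, alphabetically by surname: Moreau before Vasquez.
Petrov, Castillo and Sorensen all have date of consecration or institution Mar 15, 2010, so the next rule applies.
Among Petrov, Castillo and Sorensen, by years in holy orders (higher first): Petrov (39 years) before Castillo and Sorensen (8 years).
Castillo and Sorensen are each Bishop, so the next rule applies.
Among Castillo and Sorensen, alphabetically by surname: Castillo before Sorensen.
Full order: Moreau, Vasquez, Petrov, Castillo, Sorensen.

Moreau, Vasquez, Petrov, Castillo, Sorensen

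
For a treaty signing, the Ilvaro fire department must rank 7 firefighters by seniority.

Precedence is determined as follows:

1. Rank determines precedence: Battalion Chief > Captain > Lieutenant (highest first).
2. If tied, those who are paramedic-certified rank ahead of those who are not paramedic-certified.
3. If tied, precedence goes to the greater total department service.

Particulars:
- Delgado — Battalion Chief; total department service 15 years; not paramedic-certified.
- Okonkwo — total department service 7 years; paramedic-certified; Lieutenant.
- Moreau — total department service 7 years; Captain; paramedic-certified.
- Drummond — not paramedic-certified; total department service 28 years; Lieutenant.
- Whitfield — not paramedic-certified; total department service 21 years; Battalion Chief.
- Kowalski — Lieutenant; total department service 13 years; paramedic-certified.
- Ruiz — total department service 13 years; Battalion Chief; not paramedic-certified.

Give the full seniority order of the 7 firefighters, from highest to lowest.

Whitfield, Delgado, Ruiz, Moreau, Kowalski, Okonkwo, Drummond

By rank: Whitfield, Delgado and Ruiz (Battalion Chief); then Moreau (Captain); then Kowalski, Okonkwo and Drummond (Lieutenant).
Whitfield, Delgado and Ruiz are each not paramedic-certified, so the next rule applies.
Among Whitfield, Delgado and Ruiz, by total department service (higher first): Whitfield (21 years) before Delgado (15 years) before Ruiz (13 years).
Among Kowalski, Okonkwo and Drummond, paramedic-certified before not paramedic-certified: Kowalski and Okonkwo (paramedic-certified) before Drummond (not paramedic-certified).
Among Kowalski and Okonkwo, by total department service (higher first): Kowalski (13 years) before Okonkwo (7 years).
Full order: Whitfield, Delgado, Ruiz, Moreau, Kowalski, Okonkwo, Drummond.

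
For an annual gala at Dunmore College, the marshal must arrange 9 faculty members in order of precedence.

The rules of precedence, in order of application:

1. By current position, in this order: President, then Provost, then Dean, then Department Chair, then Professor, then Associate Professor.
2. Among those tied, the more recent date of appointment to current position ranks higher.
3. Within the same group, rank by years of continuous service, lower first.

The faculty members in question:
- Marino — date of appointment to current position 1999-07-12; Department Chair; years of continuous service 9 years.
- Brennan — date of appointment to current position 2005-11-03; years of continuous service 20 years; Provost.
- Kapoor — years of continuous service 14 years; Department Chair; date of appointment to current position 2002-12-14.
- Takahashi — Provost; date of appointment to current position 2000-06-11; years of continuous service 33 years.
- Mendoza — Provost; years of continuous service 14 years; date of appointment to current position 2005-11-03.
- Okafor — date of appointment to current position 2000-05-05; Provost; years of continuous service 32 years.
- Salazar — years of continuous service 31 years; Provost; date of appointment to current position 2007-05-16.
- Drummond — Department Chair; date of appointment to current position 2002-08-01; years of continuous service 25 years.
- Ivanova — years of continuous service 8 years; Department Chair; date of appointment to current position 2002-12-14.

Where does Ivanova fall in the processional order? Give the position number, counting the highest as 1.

6

By current position: Salazar, Mendoza, Brennan, Takahashi and Okafor (Provost); then Ivanova, Kapoor, Drummond and Marino (Department Chair).
Among Salazar, Mendoza, Brennan, Takahashi and Okafor, by date of appointment to current position (later first): Salazar (2007-05-16) before Mendoza and Brennan (2005-11-03) before Takahashi (2000-06-11) before Okafor (2000-05-05).
Among Mendoza and Brennan, by years of continuous service (lower first): Mendoza (14 years) before Brennan (20 years).
Among Ivanova, Kapoor, Drummond and Marino, by date of appointment to current position (later first): Ivanova and Kapoor (2002-12-14) before Drummond (2002-08-01) before Marino (1999-07-12).
Among Ivanova and Kapoor, by years of continuous service (lower first): Ivanova (8 years) before Kapoor (14 years).
Order: Salazar, Mendoza, Brennan, Takahashi, Okafor, Ivanova, Kapoor, Drummond, Marino. So position 6.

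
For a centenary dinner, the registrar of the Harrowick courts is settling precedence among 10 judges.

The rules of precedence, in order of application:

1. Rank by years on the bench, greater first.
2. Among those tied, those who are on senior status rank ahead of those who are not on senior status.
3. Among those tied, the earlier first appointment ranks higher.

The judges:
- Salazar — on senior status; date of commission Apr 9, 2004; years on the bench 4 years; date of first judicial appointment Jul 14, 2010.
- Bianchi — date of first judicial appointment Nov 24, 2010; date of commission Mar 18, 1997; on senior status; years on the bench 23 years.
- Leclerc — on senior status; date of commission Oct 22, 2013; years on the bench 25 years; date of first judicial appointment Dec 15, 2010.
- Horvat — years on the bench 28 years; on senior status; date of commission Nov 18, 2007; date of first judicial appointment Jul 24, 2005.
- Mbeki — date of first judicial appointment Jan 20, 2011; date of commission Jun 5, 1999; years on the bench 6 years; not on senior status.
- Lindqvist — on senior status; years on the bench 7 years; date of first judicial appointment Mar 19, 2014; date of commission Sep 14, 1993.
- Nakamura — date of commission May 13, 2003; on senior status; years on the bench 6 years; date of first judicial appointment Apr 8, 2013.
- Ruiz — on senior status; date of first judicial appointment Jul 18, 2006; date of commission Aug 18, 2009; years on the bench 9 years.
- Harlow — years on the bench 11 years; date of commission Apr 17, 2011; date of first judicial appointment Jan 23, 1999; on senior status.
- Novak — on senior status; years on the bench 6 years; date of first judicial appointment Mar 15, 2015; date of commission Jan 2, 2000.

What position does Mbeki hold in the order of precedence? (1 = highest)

By years on the bench (higher first): Horvat (28 years); then Leclerc (25 years); then Bianchi (23 years); then Harlow (11 years); then Ruiz (9 years); then Lindqvist (7 years); then Nakamura, Novak and Mbeki (each 6 years); then Salazar (4 years).
Among Nakamura, Novak and Mbeki, on senior status before not on senior status: Nakamura and Novak (on senior status) before Mbeki (not on senior status).
Among Nakamura and Novak, by date of first judicial appointment (earlier first): Nakamura (Apr 8, 2013) before Novak (Mar 15, 2015).
Order: Horvat, Leclerc, Bianchi, Harlow, Ruiz, Lindqvist, Nakamura, Novak, Mbeki, Salazar. So position 9.

9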